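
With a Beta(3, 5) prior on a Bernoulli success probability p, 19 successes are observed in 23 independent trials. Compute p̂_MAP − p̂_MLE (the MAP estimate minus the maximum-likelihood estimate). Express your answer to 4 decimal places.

MAP − MLE = -0.1019

Posterior is Beta(22, 9); MAP = (22−1)/(31−2) = 21/29 ≈ 0.72414.
MLE ignores the prior: p̂_MLE = k/n = 19/23 ≈ 0.82609.
Difference = 21/29 − 19/23 = -68/667 ≈ -0.1019.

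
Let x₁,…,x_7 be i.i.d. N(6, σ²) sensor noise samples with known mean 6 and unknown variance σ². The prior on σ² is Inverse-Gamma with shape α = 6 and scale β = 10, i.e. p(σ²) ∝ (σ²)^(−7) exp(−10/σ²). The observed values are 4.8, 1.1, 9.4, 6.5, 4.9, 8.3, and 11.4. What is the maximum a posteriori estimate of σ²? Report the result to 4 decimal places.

Sum of squared deviations about the known mean: SS = (4.8−6)² + (1.1−6)² + (9.4−6)² + (6.5−6)² + (4.9−6)² + (8.3−6)² + (11.4−6)² = 72.92.
The Normal likelihood contributes (σ²)^(−n/2) exp(−SS/(2σ²)), so the posterior is Inverse-Gamma(α + n/2, β + SS/2) = Inverse-Gamma(9.5, 46.46).
The mode of Inverse-Gamma(a, b) is b/(a+1) = 46.46/10.5 ≈ 4.4248.

σ̂²_MAP = 4.4248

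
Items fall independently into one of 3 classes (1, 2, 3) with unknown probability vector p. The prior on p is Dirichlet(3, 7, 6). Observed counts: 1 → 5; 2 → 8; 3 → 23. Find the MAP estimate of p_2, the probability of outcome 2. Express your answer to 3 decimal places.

MAP estimate: 0.286

The posterior is Dirichlet(αᵢ + nᵢ) = Dirichlet(8, 15, 29).
For a Dirichlet(a₁,…,a_K) with all aᵢ > 1, the mode has j-th component (aⱼ − 1)/(Σaᵢ − K).
Here Σaᵢ = 52 and K = 3, so p_2 = (15 − 1)/(52 − 3) = 14/49 ≈ 0.286.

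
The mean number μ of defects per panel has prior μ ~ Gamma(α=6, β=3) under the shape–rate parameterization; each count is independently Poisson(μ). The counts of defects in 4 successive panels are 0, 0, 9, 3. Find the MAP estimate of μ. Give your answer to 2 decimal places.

μ̂_MAP = 2.43

Σxᵢ = 0+0+9+3 = 12, with n = 4.
Posterior ∝ μ^5e^(−3μ) · μ^12e^(−4μ) = μ^17e^(−7μ), i.e. Gamma(shape=18, rate=7).
The mode of a Gamma(a, b) with a ≥ 1 (shape–rate) is (a−1)/b = 17/7 ≈ 2.43.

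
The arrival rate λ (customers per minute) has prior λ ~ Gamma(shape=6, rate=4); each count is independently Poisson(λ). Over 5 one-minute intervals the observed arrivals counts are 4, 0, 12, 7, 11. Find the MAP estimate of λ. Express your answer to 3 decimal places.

λ̂_MAP = 4.333

Σxᵢ = 4+0+12+7+11 = 34, with n = 5.
Posterior ∝ λ^5e^(−4λ) · λ^34e^(−5λ) = λ^39e^(−9λ), i.e. Gamma(shape=40, rate=9).
The mode of a Gamma(a, b) with a ≥ 1 (shape–rate) is (a−1)/b = 39/9 ≈ 4.333.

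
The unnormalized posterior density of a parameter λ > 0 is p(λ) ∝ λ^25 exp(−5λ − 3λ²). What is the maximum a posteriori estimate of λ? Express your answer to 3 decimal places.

ℓ'(λ) = 25/λ − 5 − 6λ. Setting this to zero and multiplying by λ: 6λ² + 5λ − 25 = 0.
λ = (−5 + √(5² + 4·6·25)) / (2·6) = (−5 + √625) / 12 = (−5 + 25)/12 = 5/3.
ℓ''(λ) = −25/λ² − 6 < 0, confirming a maximum.

λ̂_MAP = 1.667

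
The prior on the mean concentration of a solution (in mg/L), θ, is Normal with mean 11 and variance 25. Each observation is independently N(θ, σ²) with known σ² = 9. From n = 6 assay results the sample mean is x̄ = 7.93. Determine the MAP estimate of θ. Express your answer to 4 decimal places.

θ̂_MAP = 8.1038

n = 6, x̄ = 7.93.
For a Normal prior and Normal likelihood with known variance, the posterior is Normal; its mode equals its mean, the precision-weighted average.
Prior precision 1/σ₀² = 1/25 = 0.04; data precision n/σ² = 6/9 = 2/3.
θ̂ = (0.04·11 + (2/3)·7.93) / (0.04 + 2/3) = (859/150)/(53/75) = 859/106 ≈ 8.1038.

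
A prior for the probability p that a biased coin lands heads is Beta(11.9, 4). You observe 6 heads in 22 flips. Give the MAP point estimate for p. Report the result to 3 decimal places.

Prior: Beta(11.9, 4).
Data: 6 successes in 22 trials. The binomial likelihood contributes p^6(1−p)^16, so the posterior is Beta(11.9+6, 4+16) = Beta(17.9, 20).
For Beta(a, b) with a, b > 1 the mode is (a−1)/(a+b−2) = 16.9/35.9 ≈ 0.471.

p̂_MAP = 0.471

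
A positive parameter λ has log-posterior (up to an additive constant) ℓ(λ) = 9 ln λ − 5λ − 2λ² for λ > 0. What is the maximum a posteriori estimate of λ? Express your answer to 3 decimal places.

λ̂_MAP = 1.000

ℓ'(λ) = 9/λ − 5 − 4λ. Setting this to zero and multiplying by λ: 4λ² + 5λ − 9 = 0.
λ = (−5 + √(5² + 4·4·9)) / (2·4) = (−5 + √169) / 8 = (−5 + 13)/8 = 1.
ℓ''(λ) = −9/λ² − 4 < 0, confirming a maximum.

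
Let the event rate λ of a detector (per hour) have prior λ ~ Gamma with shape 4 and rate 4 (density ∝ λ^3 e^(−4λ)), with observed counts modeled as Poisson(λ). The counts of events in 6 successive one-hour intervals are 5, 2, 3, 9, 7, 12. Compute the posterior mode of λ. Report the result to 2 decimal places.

Σxᵢ = 5+2+3+9+7+12 = 38, with n = 6.
Posterior ∝ λ^3e^(−4λ) · λ^38e^(−6λ) = λ^41e^(−10λ), i.e. Gamma(shape=42, rate=10).
The mode of a Gamma(a, b) with a ≥ 1 (shape–rate) is (a−1)/b = 41/10 ≈ 4.10.

λ̂_MAP = 4.10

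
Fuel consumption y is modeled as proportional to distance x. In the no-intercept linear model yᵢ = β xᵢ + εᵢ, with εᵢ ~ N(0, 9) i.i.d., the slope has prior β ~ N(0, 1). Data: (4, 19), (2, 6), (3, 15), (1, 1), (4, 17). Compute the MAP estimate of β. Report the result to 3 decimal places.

log p(β | y) = −Σ(yᵢ − βxᵢ)²/(2·9) − β²/(2·1) + const.
Setting the derivative to zero: Σxᵢ(yᵢ − βxᵢ)/9 − β/1 = 0, so β = Σxᵢyᵢ / (Σxᵢ² + σ²/τ²).
Σxᵢyᵢ = 4·19 + 2·6 + 3·15 + 1·1 + 4·17 = 202; Σxᵢ² = 46; σ²/τ² = 9.
β̂_MAP = 202 / (46 + 9) = 202/55 ≈ 3.673.

β̂_MAP = 3.673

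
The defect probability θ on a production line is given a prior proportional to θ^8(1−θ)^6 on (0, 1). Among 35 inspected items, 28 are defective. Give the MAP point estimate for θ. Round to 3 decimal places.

θ̂_MAP = 0.735

The prior density ∝ θ^8(1−θ)^6 is the kernel of Beta(9, 7).
Data: 28 successes in 35 trials. The binomial likelihood contributes θ^28(1−θ)^7, so the posterior is Beta(9+28, 7+7) = Beta(37, 14).
For Beta(a, b) with a, b > 1 the mode is (a−1)/(a+b−2) = 36/49 ≈ 0.735.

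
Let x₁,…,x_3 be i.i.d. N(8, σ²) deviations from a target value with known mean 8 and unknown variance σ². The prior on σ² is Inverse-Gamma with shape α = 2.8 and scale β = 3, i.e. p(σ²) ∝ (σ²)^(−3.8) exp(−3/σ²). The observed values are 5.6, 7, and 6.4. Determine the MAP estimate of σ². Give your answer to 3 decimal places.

Sum of squared deviations about the known mean: SS = (5.6−8)² + (7−8)² + (6.4−8)² = 9.32.
The Normal likelihood contributes (σ²)^(−n/2) exp(−SS/(2σ²)), so the posterior is Inverse-Gamma(α + n/2, β + SS/2) = Inverse-Gamma(4.3, 7.66).
The mode of Inverse-Gamma(a, b) is b/(a+1) = 7.66/5.3 ≈ 1.445.

σ̂²_MAP = 1.445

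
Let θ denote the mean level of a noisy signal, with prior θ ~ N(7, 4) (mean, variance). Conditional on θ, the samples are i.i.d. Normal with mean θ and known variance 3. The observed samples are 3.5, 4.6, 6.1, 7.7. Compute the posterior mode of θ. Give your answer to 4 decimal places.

θ̂_MAP = 5.7158

n = 4; x̄ = (3.5 + 4.6 + 6.1 + 7.7)/4 = 21.9/4 = 5.475.
For a Normal prior and Normal likelihood with known variance, the posterior is Normal; its mode equals its mean, the precision-weighted average.
Prior precision 1/σ₀² = 1/4 = 0.25; data precision n/σ² = 4/3.
θ̂ = (0.25·7 + (4/3)·5.475) / (0.25 + 4/3) = 9.05/(19/12) = 543/95 ≈ 5.7158.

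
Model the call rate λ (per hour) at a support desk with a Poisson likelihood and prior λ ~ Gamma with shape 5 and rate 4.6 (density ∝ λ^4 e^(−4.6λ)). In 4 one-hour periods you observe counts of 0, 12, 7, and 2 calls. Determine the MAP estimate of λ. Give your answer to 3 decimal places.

Σxᵢ = 0+12+7+2 = 21, with n = 4.
Posterior ∝ λ^4e^(−4.6λ) · λ^21e^(−4λ) = λ^25e^(−8.6λ), i.e. Gamma(shape=26, rate=8.6).
The mode of a Gamma(a, b) with a ≥ 1 (shape–rate) is (a−1)/b = 25/8.6 ≈ 2.907.

λ̂_MAP = 2.907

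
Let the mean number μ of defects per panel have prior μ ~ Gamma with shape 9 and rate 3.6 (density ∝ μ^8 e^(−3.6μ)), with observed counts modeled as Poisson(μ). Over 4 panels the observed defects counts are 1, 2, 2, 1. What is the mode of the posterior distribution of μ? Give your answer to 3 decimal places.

Σxᵢ = 1+2+2+1 = 6, with n = 4.
Posterior ∝ μ^8e^(−3.6μ) · μ^6e^(−4μ) = μ^14e^(−7.6μ), i.e. Gamma(shape=15, rate=7.6).
The mode of a Gamma(a, b) with a ≥ 1 (shape–rate) is (a−1)/b = 14/7.6 ≈ 1.842.

μ̂_MAP = 1.842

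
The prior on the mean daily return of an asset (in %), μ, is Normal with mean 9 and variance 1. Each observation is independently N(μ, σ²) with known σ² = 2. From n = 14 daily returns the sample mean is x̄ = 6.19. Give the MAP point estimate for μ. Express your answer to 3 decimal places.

n = 14, x̄ = 6.19.
For a Normal prior and Normal likelihood with known variance, the posterior is Normal; its mode equals its mean, the precision-weighted average.
Prior precision 1/σ₀² = 1/1 = 1; data precision n/σ² = 14/2 = 7.
μ̂ = (1·9 + 7·6.19) / (1 + 7) = 52.33/8 = 6.54125 ≈ 6.541.

μ̂_MAP = 6.541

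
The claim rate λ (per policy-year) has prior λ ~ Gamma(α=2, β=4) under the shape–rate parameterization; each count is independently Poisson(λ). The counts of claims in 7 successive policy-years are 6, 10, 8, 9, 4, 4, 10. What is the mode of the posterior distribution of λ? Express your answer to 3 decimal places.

λ̂_MAP = 4.727

Σxᵢ = 6+10+8+9+4+4+10 = 51, with n = 7.
Posterior ∝ λe^(−4λ) · λ^51e^(−7λ) = λ^52e^(−11λ), i.e. Gamma(shape=53, rate=11).
The mode of a Gamma(a, b) with a ≥ 1 (shape–rate) is (a−1)/b = 52/11 ≈ 4.727.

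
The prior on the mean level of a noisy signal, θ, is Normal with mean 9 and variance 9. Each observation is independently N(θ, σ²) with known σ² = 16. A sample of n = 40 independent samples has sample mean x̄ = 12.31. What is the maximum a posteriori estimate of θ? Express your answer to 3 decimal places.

n = 40, x̄ = 12.31.
For a Normal prior and Normal likelihood with known variance, the posterior is Normal; its mode equals its mean, the precision-weighted average.
Prior precision 1/σ₀² = 1/9; data precision n/σ² = 40/16 = 2.5.
θ̂ = ((1/9)·9 + 2.5·12.31) / (1/9 + 2.5) = 31.775/(47/18) = 11439/940 ≈ 12.169.

θ̂_MAP = 12.169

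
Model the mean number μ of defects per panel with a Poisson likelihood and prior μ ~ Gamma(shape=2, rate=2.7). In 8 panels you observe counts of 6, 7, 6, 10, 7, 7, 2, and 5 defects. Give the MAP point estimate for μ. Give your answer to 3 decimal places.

μ̂_MAP = 4.766

Σxᵢ = 6+7+6+10+7+7+2+5 = 50, with n = 8.
Posterior ∝ μe^(−2.7μ) · μ^50e^(−8μ) = μ^51e^(−10.7μ), i.e. Gamma(shape=52, rate=10.7).
The mode of a Gamma(a, b) with a ≥ 1 (shape–rate) is (a−1)/b = 51/10.7 ≈ 4.766.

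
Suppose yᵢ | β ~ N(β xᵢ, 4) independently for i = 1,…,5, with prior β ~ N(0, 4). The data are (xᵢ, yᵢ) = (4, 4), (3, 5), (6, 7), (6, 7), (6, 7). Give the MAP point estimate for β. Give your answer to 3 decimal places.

β̂_MAP = 1.172

log p(β | y) = −Σ(yᵢ − βxᵢ)²/(2·4) − β²/(2·4) + const.
Setting the derivative to zero: Σxᵢ(yᵢ − βxᵢ)/4 − β/4 = 0, so β = Σxᵢyᵢ / (Σxᵢ² + σ²/τ²).
Σxᵢyᵢ = 4·4 + 3·5 + 6·7 + 6·7 + 6·7 = 157; Σxᵢ² = 133; σ²/τ² = 1.
β̂_MAP = 157 / (133 + 1) = 157/134 ≈ 1.172.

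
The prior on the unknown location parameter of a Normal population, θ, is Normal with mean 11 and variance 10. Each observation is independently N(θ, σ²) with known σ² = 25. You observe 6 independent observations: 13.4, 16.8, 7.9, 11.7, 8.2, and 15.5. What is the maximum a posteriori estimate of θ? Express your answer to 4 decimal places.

θ̂_MAP = 11.8824

n = 6; x̄ = (13.4 + 16.8 + 7.9 + 11.7 + 8.2 + 15.5)/6 = 73.5/6 = 12.25.
For a Normal prior and Normal likelihood with known variance, the posterior is Normal; its mode equals its mean, the precision-weighted average.
Prior precision 1/σ₀² = 1/10 = 0.1; data precision n/σ² = 6/25 = 0.24.
θ̂ = (0.1·11 + 0.24·12.25) / (0.1 + 0.24) = 4.04/0.34 = 202/17 ≈ 11.8824.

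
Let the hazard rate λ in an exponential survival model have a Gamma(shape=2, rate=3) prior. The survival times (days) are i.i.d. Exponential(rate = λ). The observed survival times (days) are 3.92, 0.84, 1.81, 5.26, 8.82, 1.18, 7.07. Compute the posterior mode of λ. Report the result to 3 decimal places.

The Exponential(rate=λ) likelihood is ∝ λ^n e^(−λΣtᵢ). Here n = 7 and Σtᵢ = 3.92 + 0.84 + 1.81 + 5.26 + 8.82 + 1.18 + 7.07 = 28.90.
Posterior ∝ λe^(−3λ) · λ^7e^(−28.90λ) = λ^8e^(−31.90λ), i.e. Gamma(9, 31.90).
Mode = (a−1)/b = 8/31.90 ≈ 0.251.

λ̂_MAP = 0.251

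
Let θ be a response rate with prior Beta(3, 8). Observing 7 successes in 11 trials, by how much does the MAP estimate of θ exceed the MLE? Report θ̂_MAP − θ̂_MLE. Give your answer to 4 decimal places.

MAP − MLE = -0.1864

Posterior is Beta(10, 12); MAP = (10−1)/(22−2) = 9/20 ≈ 0.45000.
MLE ignores the prior: θ̂_MLE = k/n = 7/11 ≈ 0.63636.
Difference = 9/20 − 7/11 = -41/220 ≈ -0.1864.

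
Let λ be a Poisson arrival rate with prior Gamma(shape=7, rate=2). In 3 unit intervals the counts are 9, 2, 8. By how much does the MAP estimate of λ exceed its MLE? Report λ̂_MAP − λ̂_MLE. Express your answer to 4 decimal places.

MAP − MLE = -1.3333

Σxᵢ = 19. Posterior is Gamma(26, 5); MAP = (26−1)/5 = 25/5 ≈ 5.00000.
MLE = x̄ = 19/3 ≈ 6.33333.
Difference = 25/5 − 19/3 = -4/3 ≈ -1.3333.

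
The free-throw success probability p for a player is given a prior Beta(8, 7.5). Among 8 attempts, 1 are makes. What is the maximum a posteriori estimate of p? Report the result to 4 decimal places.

p̂_MAP = 0.3721

Prior: Beta(8, 7.5).
Data: 1 success in 8 trials. The binomial likelihood contributes p(1−p)^7, so the posterior is Beta(8+1, 7.5+7) = Beta(9, 14.5).
For Beta(a, b) with a, b > 1 the mode is (a−1)/(a+b−2) = 8/21.5 ≈ 0.3721.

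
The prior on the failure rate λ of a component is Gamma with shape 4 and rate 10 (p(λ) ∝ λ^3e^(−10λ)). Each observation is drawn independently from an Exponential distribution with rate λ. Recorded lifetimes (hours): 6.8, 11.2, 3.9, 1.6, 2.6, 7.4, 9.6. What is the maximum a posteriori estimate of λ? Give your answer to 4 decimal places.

λ̂_MAP = 0.1883

The Exponential(rate=λ) likelihood is ∝ λ^n e^(−λΣtᵢ). Here n = 7 and Σtᵢ = 6.8 + 11.2 + 3.9 + 1.6 + 2.6 + 7.4 + 9.6 = 43.1.
Posterior ∝ λ^3e^(−10λ) · λ^7e^(−43.1λ) = λ^10e^(−53.1λ), i.e. Gamma(11, 53.1).
Mode = (a−1)/b = 10/53.1 ≈ 0.1883.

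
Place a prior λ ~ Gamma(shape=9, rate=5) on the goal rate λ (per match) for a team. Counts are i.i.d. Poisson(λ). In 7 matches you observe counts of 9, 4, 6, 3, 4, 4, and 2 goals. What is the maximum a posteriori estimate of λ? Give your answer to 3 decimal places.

Σxᵢ = 9+4+6+3+4+4+2 = 32, with n = 7.
Posterior ∝ λ^8e^(−5λ) · λ^32e^(−7λ) = λ^40e^(−12λ), i.e. Gamma(shape=41, rate=12).
The mode of a Gamma(a, b) with a ≥ 1 (shape–rate) is (a−1)/b = 40/12 ≈ 3.333.

λ̂_MAP = 3.333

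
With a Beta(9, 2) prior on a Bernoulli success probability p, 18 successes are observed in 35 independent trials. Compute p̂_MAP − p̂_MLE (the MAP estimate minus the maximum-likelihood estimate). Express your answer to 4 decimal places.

MAP − MLE = 0.0766

Posterior is Beta(27, 19); MAP = (27−1)/(46−2) = 26/44 ≈ 0.59091.
MLE ignores the prior: p̂_MLE = k/n = 18/35 ≈ 0.51429.
Difference = 26/44 − 18/35 = 59/770 ≈ 0.0766.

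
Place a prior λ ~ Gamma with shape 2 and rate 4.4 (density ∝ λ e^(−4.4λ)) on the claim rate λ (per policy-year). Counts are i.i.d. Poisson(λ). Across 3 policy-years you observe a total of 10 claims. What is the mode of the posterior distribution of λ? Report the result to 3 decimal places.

λ̂_MAP = 1.486

Σxᵢ = 10, n = 3.
Posterior ∝ λe^(−4.4λ) · λ^10e^(−3λ) = λ^11e^(−7.4λ), i.e. Gamma(shape=12, rate=7.4).
The mode of a Gamma(a, b) with a ≥ 1 (shape–rate) is (a−1)/b = 11/7.4 ≈ 1.486.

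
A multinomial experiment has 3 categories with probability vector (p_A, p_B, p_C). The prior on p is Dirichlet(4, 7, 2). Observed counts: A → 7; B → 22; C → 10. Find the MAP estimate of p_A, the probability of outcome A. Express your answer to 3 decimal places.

The posterior is Dirichlet(αᵢ + nᵢ) = Dirichlet(11, 29, 12).
For a Dirichlet(a₁,…,a_K) with all aᵢ > 1, the mode has j-th component (aⱼ − 1)/(Σaᵢ − K).
Here Σaᵢ = 52 and K = 3, so p_A = (11 − 1)/(52 − 3) = 10/49 ≈ 0.204.

MAP estimate of p_A = 0.204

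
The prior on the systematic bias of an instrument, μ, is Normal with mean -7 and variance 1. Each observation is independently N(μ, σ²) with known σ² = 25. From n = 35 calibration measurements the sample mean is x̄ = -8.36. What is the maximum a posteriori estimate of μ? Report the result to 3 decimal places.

n = 35, x̄ = -8.36.
For a Normal prior and Normal likelihood with known variance, the posterior is Normal; its mode equals its mean, the precision-weighted average.
Prior precision 1/σ₀² = 1/1 = 1; data precision n/σ² = 35/25 = 1.4.
μ̂ = (1·(-7) + 1.4·(-8.36)) / (1 + 1.4) = (-18.704)/2.4 = -1169/150 ≈ -7.793.

μ̂_MAP = -7.793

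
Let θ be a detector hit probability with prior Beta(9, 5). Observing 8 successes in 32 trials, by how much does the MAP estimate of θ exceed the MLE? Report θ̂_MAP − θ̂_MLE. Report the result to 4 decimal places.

MAP − MLE = 0.1136

Posterior is Beta(17, 29); MAP = (17−1)/(46−2) = 16/44 ≈ 0.36364.
MLE ignores the prior: θ̂_MLE = k/n = 8/32 ≈ 0.25000.
Difference = 16/44 − 8/32 = 5/44 ≈ 0.1136.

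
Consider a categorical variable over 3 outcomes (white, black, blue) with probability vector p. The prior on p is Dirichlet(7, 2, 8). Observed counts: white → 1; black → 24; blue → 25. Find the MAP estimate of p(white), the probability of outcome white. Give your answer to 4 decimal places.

MAP estimate of p(white) = 0.1094

The posterior is Dirichlet(αᵢ + nᵢ) = Dirichlet(8, 26, 33).
For a Dirichlet(a₁,…,a_K) with all aᵢ > 1, the mode has j-th component (aⱼ − 1)/(Σaᵢ − K).
Here Σaᵢ = 67 and K = 3, so p(white) = (8 − 1)/(67 − 3) = 7/64 ≈ 0.1094.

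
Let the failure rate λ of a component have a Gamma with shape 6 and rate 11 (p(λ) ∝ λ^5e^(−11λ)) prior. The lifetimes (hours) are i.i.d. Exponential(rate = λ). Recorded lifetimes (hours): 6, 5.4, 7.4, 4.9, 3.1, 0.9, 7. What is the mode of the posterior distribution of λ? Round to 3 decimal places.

The Exponential(rate=λ) likelihood is ∝ λ^n e^(−λΣtᵢ). Here n = 7 and Σtᵢ = 6 + 5.4 + 7.4 + 4.9 + 3.1 + 0.9 + 7 = 34.7.
Posterior ∝ λ^5e^(−11λ) · λ^7e^(−34.7λ) = λ^12e^(−45.7λ), i.e. Gamma(13, 45.7).
Mode = (a−1)/b = 12/45.7 ≈ 0.263.

λ̂_MAP = 0.263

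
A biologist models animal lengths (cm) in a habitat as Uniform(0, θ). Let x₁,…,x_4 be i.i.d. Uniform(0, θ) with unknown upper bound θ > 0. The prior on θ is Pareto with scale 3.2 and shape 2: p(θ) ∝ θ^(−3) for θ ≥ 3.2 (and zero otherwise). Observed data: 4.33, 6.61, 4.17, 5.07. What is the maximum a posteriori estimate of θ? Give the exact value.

θ̂_MAP = 6.61

The Uniform(0, θ) likelihood is θ^(−n) for θ ≥ max(xᵢ), zero otherwise. Here max(xᵢ) = 6.61.
Posterior ∝ θ^(−3) · θ^(−4) = θ^(−7) on θ ≥ max(3.2, 6.61) = 6.61.
This density is strictly decreasing in θ, so the posterior mode lies at the lower boundary of the support.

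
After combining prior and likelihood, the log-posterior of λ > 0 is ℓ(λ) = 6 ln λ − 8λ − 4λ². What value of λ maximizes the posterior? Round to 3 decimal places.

ℓ'(λ) = 6/λ − 8 − 8λ. Setting this to zero and multiplying by λ: 8λ² + 8λ − 6 = 0.
λ = (−8 + √(8² + 4·8·6)) / (2·8) = (−8 + √256) / 16 = (−8 + 16)/16 = 1/2.
ℓ''(λ) = −6/λ² − 8 < 0, confirming a maximum.

λ̂_MAP = 0.500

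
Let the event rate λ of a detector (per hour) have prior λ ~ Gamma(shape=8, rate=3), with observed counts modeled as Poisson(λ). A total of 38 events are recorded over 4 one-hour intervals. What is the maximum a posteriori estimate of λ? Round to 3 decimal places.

λ̂_MAP = 6.429

Σxᵢ = 38, n = 4.
Posterior ∝ λ^7e^(−3λ) · λ^38e^(−4λ) = λ^45e^(−7λ), i.e. Gamma(shape=46, rate=7).
The mode of a Gamma(a, b) with a ≥ 1 (shape–rate) is (a−1)/b = 45/7 ≈ 6.429.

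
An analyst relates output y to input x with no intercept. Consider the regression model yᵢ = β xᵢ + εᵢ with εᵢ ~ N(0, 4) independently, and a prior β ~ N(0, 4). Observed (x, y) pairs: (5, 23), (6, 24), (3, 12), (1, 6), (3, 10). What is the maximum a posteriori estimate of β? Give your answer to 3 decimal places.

β̂_MAP = 4.086

log p(β | y) = −Σ(yᵢ − βxᵢ)²/(2·4) − β²/(2·4) + const.
Setting the derivative to zero: Σxᵢ(yᵢ − βxᵢ)/4 − β/4 = 0, so β = Σxᵢyᵢ / (Σxᵢ² + σ²/τ²).
Σxᵢyᵢ = 5·23 + 6·24 + 3·12 + 1·6 + 3·10 = 331; Σxᵢ² = 80; σ²/τ² = 1.
β̂_MAP = 331 / (80 + 1) = 331/81 ≈ 4.086.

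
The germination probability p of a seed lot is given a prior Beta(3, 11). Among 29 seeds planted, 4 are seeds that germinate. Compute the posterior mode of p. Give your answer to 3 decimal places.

p̂_MAP = 0.146

Prior: Beta(3, 11).
Data: 4 successes in 29 trials. The binomial likelihood contributes p^4(1−p)^25, so the posterior is Beta(3+4, 11+25) = Beta(7, 36).
For Beta(a, b) with a, b > 1 the mode is (a−1)/(a+b−2) = 6/41 ≈ 0.146.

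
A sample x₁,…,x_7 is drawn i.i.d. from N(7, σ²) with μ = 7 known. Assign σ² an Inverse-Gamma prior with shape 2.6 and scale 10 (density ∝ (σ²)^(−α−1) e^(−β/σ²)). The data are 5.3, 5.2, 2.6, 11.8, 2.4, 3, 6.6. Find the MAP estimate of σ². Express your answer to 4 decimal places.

Sum of squared deviations about the known mean: SS = (5.3−7)² + (5.2−7)² + (2.6−7)² + (11.8−7)² + (2.4−7)² + (3−7)² + (6.6−7)² = 85.85.
The Normal likelihood contributes (σ²)^(−n/2) exp(−SS/(2σ²)), so the posterior is Inverse-Gamma(α + n/2, β + SS/2) = Inverse-Gamma(6.1, 52.925).
The mode of Inverse-Gamma(a, b) is b/(a+1) = 52.925/7.1 ≈ 7.4542.

σ̂²_MAP = 7.4542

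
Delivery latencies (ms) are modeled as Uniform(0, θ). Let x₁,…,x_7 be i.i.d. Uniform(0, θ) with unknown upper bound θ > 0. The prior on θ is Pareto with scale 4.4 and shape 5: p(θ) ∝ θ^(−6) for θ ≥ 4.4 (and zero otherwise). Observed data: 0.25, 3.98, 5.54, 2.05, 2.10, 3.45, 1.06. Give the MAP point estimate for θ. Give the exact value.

The Uniform(0, θ) likelihood is θ^(−n) for θ ≥ max(xᵢ), zero otherwise. Here max(xᵢ) = 5.54.
Posterior ∝ θ^(−6) · θ^(−7) = θ^(−13) on θ ≥ max(4.4, 5.54) = 5.54.
This density is strictly decreasing in θ, so the posterior mode lies at the lower boundary of the support.

θ̂_MAP = 5.54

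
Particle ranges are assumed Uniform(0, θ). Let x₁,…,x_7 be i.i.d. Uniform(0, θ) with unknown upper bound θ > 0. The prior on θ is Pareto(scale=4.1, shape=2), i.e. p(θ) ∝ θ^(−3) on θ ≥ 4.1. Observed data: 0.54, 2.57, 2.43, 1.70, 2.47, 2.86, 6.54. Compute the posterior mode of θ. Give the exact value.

θ̂_MAP = 6.54

The Uniform(0, θ) likelihood is θ^(−n) for θ ≥ max(xᵢ), zero otherwise. Here max(xᵢ) = 6.54.
Posterior ∝ θ^(−3) · θ^(−7) = θ^(−10) on θ ≥ max(4.1, 6.54) = 6.54.
This density is strictly decreasing in θ, so the posterior mode lies at the lower boundary of the support.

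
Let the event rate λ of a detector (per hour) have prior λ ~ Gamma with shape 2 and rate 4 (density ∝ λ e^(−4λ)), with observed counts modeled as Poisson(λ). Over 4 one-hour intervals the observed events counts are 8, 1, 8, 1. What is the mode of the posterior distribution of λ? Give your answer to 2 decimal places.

λ̂_MAP = 2.38

Σxᵢ = 8+1+8+1 = 18, with n = 4.
Posterior ∝ λe^(−4λ) · λ^18e^(−4λ) = λ^19e^(−8λ), i.e. Gamma(shape=20, rate=8).
The mode of a Gamma(a, b) with a ≥ 1 (shape–rate) is (a−1)/b = 19/8 ≈ 2.38.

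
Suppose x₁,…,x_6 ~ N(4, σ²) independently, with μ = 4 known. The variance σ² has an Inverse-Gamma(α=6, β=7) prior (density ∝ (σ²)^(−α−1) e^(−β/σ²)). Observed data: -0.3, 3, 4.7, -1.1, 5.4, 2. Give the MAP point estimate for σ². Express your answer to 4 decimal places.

Sum of squared deviations about the known mean: SS = (-0.3−4)² + (3−4)² + (4.7−4)² + (-1.1−4)² + (5.4−4)² + (2−4)² = 51.95.
The Normal likelihood contributes (σ²)^(−n/2) exp(−SS/(2σ²)), so the posterior is Inverse-Gamma(α + n/2, β + SS/2) = Inverse-Gamma(9, 32.975).
The mode of Inverse-Gamma(a, b) is b/(a+1) = 32.975/10 ≈ 3.2975.

σ̂²_MAP = 3.2975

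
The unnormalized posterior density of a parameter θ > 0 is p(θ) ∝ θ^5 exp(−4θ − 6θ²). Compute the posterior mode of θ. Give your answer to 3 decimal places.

θ̂_MAP = 0.500

ℓ'(θ) = 5/θ − 4 − 12θ. Setting this to zero and multiplying by θ: 12θ² + 4θ − 5 = 0.
θ = (−4 + √(4² + 4·12·5)) / (2·12) = (−4 + √256) / 24 = (−4 + 16)/24 = 1/2.
ℓ''(θ) = −5/θ² − 12 < 0, confirming a maximum.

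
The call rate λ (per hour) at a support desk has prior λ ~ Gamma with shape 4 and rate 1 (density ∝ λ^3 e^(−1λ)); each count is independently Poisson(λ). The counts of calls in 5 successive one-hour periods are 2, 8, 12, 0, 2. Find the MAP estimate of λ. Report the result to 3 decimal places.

Σxᵢ = 2+8+12+0+2 = 24, with n = 5.
Posterior ∝ λ^3e^(−1λ) · λ^24e^(−5λ) = λ^27e^(−6λ), i.e. Gamma(shape=28, rate=6).
The mode of a Gamma(a, b) with a ≥ 1 (shape–rate) is (a−1)/b = 27/6 ≈ 4.500.

λ̂_MAP = 4.500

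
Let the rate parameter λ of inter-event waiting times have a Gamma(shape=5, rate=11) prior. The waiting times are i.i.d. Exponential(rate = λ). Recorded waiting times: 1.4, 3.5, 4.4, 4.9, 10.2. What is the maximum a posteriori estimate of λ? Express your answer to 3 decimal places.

The Exponential(rate=λ) likelihood is ∝ λ^n e^(−λΣtᵢ). Here n = 5 and Σtᵢ = 1.4 + 3.5 + 4.4 + 4.9 + 10.2 = 24.4.
Posterior ∝ λ^4e^(−11λ) · λ^5e^(−24.4λ) = λ^9e^(−35.4λ), i.e. Gamma(10, 35.4).
Mode = (a−1)/b = 9/35.4 ≈ 0.254.

λ̂_MAP = 0.254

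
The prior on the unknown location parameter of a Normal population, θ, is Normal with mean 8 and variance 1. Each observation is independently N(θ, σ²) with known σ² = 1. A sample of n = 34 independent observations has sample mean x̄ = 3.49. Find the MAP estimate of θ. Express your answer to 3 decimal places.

n = 34, x̄ = 3.49.
For a Normal prior and Normal likelihood with known variance, the posterior is Normal; its mode equals its mean, the precision-weighted average.
Prior precision 1/σ₀² = 1/1 = 1; data precision n/σ² = 34/1 = 34.
θ̂ = (1·8 + 34·3.49) / (1 + 34) = 126.66/35 = 6333/1750 ≈ 3.619.

θ̂_MAP = 3.619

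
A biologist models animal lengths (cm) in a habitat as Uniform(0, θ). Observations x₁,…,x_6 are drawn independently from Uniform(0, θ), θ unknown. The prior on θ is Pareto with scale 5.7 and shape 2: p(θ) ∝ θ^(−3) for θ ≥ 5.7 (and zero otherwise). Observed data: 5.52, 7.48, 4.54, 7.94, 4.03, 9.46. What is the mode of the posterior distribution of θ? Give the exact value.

θ̂_MAP = 9.46

The Uniform(0, θ) likelihood is θ^(−n) for θ ≥ max(xᵢ), zero otherwise. Here max(xᵢ) = 9.46.
Posterior ∝ θ^(−3) · θ^(−6) = θ^(−9) on θ ≥ max(5.7, 9.46) = 9.46.
This density is strictly decreasing in θ, so the posterior mode lies at the lower boundary of the support.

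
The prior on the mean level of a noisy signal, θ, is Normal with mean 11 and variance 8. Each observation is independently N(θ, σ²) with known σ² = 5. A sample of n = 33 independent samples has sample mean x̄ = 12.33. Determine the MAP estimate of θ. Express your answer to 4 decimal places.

θ̂_MAP = 12.3053

n = 33, x̄ = 12.33.
For a Normal prior and Normal likelihood with known variance, the posterior is Normal; its mode equals its mean, the precision-weighted average.
Prior precision 1/σ₀² = 1/8 = 0.125; data precision n/σ² = 33/5 = 6.6.
θ̂ = (0.125·11 + 6.6·12.33) / (0.125 + 6.6) = 82.753/6.725 = 82753/6725 ≈ 12.3053.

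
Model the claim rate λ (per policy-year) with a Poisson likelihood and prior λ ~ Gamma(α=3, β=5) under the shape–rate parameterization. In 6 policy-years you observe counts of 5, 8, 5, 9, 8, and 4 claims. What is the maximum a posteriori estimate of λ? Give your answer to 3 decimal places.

Σxᵢ = 5+8+5+9+8+4 = 39, with n = 6.
Posterior ∝ λ^2e^(−5λ) · λ^39e^(−6λ) = λ^41e^(−11λ), i.e. Gamma(shape=42, rate=11).
The mode of a Gamma(a, b) with a ≥ 1 (shape–rate) is (a−1)/b = 41/11 ≈ 3.727.

λ̂_MAP = 3.727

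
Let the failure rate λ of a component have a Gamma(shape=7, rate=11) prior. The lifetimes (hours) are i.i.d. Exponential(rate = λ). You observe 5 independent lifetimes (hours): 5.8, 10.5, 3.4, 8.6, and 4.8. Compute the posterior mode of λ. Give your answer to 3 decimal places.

λ̂_MAP = 0.249

The Exponential(rate=λ) likelihood is ∝ λ^n e^(−λΣtᵢ). Here n = 5 and Σtᵢ = 5.8 + 10.5 + 3.4 + 8.6 + 4.8 = 33.1.
Posterior ∝ λ^6e^(−11λ) · λ^5e^(−33.1λ) = λ^11e^(−44.1λ), i.e. Gamma(12, 44.1).
Mode = (a−1)/b = 11/44.1 ≈ 0.249.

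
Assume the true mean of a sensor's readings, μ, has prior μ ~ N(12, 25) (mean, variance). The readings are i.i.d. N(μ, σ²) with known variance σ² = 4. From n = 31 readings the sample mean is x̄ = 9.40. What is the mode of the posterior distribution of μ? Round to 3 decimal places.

n = 31, x̄ = 9.40.
For a Normal prior and Normal likelihood with known variance, the posterior is Normal; its mode equals its mean, the precision-weighted average.
Prior precision 1/σ₀² = 1/25 = 0.04; data precision n/σ² = 31/4 = 7.75.
μ̂ = (0.04·12 + 7.75·9.4) / (0.04 + 7.75) = 73.33/7.79 = 7333/779 ≈ 9.413.

μ̂_MAP = 9.413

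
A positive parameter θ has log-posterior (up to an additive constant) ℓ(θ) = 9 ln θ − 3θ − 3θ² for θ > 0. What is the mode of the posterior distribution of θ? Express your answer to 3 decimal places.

θ̂_MAP = 1.000

ℓ'(θ) = 9/θ − 3 − 6θ. Setting this to zero and multiplying by θ: 6θ² + 3θ − 9 = 0.
θ = (−3 + √(3² + 4·6·9)) / (2·6) = (−3 + √225) / 12 = (−3 + 15)/12 = 1.
ℓ''(θ) = −9/θ² − 6 < 0, confirming a maximum.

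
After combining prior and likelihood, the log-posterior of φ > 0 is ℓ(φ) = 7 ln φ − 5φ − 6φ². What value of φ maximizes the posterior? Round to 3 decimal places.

ℓ'(φ) = 7/φ − 5 − 12φ. Setting this to zero and multiplying by φ: 12φ² + 5φ − 7 = 0.
φ = (−5 + √(5² + 4·12·7)) / (2·12) = (−5 + √361) / 24 = (−5 + 19)/24 = 7/12.
ℓ''(φ) = −7/φ² − 12 < 0, confirming a maximum.

φ̂_MAP = 0.583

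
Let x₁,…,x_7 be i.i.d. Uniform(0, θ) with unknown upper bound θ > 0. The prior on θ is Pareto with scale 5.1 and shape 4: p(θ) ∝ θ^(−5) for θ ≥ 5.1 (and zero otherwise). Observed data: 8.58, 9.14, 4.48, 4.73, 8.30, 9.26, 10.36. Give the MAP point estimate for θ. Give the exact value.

The Uniform(0, θ) likelihood is θ^(−n) for θ ≥ max(xᵢ), zero otherwise. Here max(xᵢ) = 10.36.
Posterior ∝ θ^(−5) · θ^(−7) = θ^(−12) on θ ≥ max(5.1, 10.36) = 10.36.
This density is strictly decreasing in θ, so the posterior mode lies at the lower boundary of the support.

θ̂_MAP = 10.36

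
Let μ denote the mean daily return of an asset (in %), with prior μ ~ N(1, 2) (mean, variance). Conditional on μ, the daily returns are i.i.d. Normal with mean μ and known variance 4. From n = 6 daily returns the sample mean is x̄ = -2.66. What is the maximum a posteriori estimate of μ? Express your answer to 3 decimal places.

n = 6, x̄ = -2.66.
For a Normal prior and Normal likelihood with known variance, the posterior is Normal; its mode equals its mean, the precision-weighted average.
Prior precision 1/σ₀² = 1/2 = 0.5; data precision n/σ² = 6/4 = 1.5.
μ̂ = (0.5·1 + 1.5·(-2.66)) / (0.5 + 1.5) = (-3.49)/2 = -1.745.

μ̂_MAP = -1.745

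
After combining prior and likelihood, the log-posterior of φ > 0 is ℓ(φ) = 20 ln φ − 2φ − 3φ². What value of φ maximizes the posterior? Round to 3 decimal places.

ℓ'(φ) = 20/φ − 2 − 6φ. Setting this to zero and multiplying by φ: 6φ² + 2φ − 20 = 0.
φ = (−2 + √(2² + 4·6·20)) / (2·6) = (−2 + √484) / 12 = (−2 + 22)/12 = 5/3.
ℓ''(φ) = −20/φ² − 6 < 0, confirming a maximum.

φ̂_MAP = 1.667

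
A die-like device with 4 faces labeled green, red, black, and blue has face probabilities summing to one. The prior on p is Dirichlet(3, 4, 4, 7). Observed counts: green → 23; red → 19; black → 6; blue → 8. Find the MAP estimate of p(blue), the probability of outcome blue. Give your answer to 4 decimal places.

MAP estimate of p(blue) = 0.2000

The posterior is Dirichlet(αᵢ + nᵢ) = Dirichlet(26, 23, 10, 15).
For a Dirichlet(a₁,…,a_K) with all aᵢ > 1, the mode has j-th component (aⱼ − 1)/(Σaᵢ − K).
Here Σaᵢ = 74 and K = 4, so p(blue) = (15 − 1)/(74 − 4) = 14/70 ≈ 0.2000.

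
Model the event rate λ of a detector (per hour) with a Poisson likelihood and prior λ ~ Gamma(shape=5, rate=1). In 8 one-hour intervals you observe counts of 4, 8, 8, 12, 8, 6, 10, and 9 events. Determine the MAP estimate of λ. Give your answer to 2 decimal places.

Σxᵢ = 4+8+8+12+8+6+10+9 = 65, with n = 8.
Posterior ∝ λ^4e^(−1λ) · λ^65e^(−8λ) = λ^69e^(−9λ), i.e. Gamma(shape=70, rate=9).
The mode of a Gamma(a, b) with a ≥ 1 (shape–rate) is (a−1)/b = 69/9 ≈ 7.67.

λ̂_MAP = 7.67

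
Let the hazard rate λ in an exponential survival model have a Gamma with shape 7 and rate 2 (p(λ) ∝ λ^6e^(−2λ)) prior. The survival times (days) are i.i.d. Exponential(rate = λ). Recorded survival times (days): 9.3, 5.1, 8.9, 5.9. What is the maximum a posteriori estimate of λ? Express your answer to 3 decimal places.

λ̂_MAP = 0.321

The Exponential(rate=λ) likelihood is ∝ λ^n e^(−λΣtᵢ). Here n = 4 and Σtᵢ = 9.3 + 5.1 + 8.9 + 5.9 = 29.2.
Posterior ∝ λ^6e^(−2λ) · λ^4e^(−29.2λ) = λ^10e^(−31.2λ), i.e. Gamma(11, 31.2).
Mode = (a−1)/b = 10/31.2 ≈ 0.321.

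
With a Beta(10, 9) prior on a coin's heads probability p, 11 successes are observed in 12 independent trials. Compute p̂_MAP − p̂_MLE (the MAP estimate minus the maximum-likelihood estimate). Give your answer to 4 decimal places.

Posterior is Beta(21, 10); MAP = (21−1)/(31−2) = 20/29 ≈ 0.68966.
MLE ignores the prior: p̂_MLE = k/n = 11/12 ≈ 0.91667.
Difference = 20/29 − 11/12 = -79/348 ≈ -0.2270.

MAP − MLE = -0.2270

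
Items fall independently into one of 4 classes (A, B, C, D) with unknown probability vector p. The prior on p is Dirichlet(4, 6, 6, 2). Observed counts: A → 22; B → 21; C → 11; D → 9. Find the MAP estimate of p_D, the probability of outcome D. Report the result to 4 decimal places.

MAP estimate of p_D = 0.1299

The posterior is Dirichlet(αᵢ + nᵢ) = Dirichlet(26, 27, 17, 11).
For a Dirichlet(a₁,…,a_K) with all aᵢ > 1, the mode has j-th component (aⱼ − 1)/(Σaᵢ − K).
Here Σaᵢ = 81 and K = 4, so p_D = (11 − 1)/(81 − 4) = 10/77 ≈ 0.1299.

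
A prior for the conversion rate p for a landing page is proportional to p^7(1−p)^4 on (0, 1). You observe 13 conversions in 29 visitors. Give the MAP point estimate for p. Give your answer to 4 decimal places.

The prior density ∝ p^7(1−p)^4 is the kernel of Beta(8, 5).
Data: 13 successes in 29 trials. The binomial likelihood contributes p^13(1−p)^16, so the posterior is Beta(8+13, 5+16) = Beta(21, 21).
For Beta(a, b) with a, b > 1 the mode is (a−1)/(a+b−2) = 20/40 ≈ 0.5000.

p̂_MAP = 0.5000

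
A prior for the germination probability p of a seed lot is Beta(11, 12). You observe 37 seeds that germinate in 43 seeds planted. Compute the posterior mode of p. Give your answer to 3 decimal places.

Prior: Beta(11, 12).
Data: 37 successes in 43 trials. The binomial likelihood contributes p^37(1−p)^6, so the posterior is Beta(11+37, 12+6) = Beta(48, 18).
For Beta(a, b) with a, b > 1 the mode is (a−1)/(a+b−2) = 47/64 ≈ 0.734.

p̂_MAP = 0.734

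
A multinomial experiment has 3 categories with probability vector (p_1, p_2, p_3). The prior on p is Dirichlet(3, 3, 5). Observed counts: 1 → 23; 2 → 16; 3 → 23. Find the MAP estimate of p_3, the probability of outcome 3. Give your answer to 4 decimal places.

MAP estimate: 0.3857

The posterior is Dirichlet(αᵢ + nᵢ) = Dirichlet(26, 19, 28).
For a Dirichlet(a₁,…,a_K) with all aᵢ > 1, the mode has j-th component (aⱼ − 1)/(Σaᵢ − K).
Here Σaᵢ = 73 and K = 3, so p_3 = (28 − 1)/(73 − 3) = 27/70 ≈ 0.3857.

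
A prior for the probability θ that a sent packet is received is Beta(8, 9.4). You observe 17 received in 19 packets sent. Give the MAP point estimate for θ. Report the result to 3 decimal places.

Prior: Beta(8, 9.4).
Data: 17 successes in 19 trials. The binomial likelihood contributes θ^17(1−θ)^2, so the posterior is Beta(8+17, 9.4+2) = Beta(25, 11.4).
For Beta(a, b) with a, b > 1 the mode is (a−1)/(a+b−2) = 24/34.4 ≈ 0.698.

θ̂_MAP = 0.698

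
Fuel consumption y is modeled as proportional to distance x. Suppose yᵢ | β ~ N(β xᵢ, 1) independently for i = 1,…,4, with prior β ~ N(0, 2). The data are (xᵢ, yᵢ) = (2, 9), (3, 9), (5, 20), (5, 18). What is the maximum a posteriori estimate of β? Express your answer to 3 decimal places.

β̂_MAP = 3.701

log p(β | y) = −Σ(yᵢ − βxᵢ)²/(2·1) − β²/(2·2) + const.
Setting the derivative to zero: Σxᵢ(yᵢ − βxᵢ)/1 − β/2 = 0, so β = Σxᵢyᵢ / (Σxᵢ² + σ²/τ²).
Σxᵢyᵢ = 2·9 + 3·9 + 5·20 + 5·18 = 235; Σxᵢ² = 63; σ²/τ² = 0.5.
β̂_MAP = 235 / (63 + 0.5) = 235/63.5 ≈ 3.701.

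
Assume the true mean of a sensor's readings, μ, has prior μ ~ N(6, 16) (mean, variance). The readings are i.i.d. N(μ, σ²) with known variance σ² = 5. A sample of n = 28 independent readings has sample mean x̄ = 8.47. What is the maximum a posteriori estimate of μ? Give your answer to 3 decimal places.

n = 28, x̄ = 8.47.
For a Normal prior and Normal likelihood with known variance, the posterior is Normal; its mode equals its mean, the precision-weighted average.
Prior precision 1/σ₀² = 1/16 = 0.0625; data precision n/σ² = 28/5 = 5.6.
μ̂ = (0.0625·6 + 5.6·8.47) / (0.0625 + 5.6) = 47.807/5.6625 = 95614/11325 ≈ 8.443.

μ̂_MAP = 8.443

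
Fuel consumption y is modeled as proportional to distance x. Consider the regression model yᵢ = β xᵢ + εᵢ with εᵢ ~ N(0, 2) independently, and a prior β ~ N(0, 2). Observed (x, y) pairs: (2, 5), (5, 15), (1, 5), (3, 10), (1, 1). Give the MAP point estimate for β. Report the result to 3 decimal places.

β̂_MAP = 2.951

log p(β | y) = −Σ(yᵢ − βxᵢ)²/(2·2) − β²/(2·2) + const.
Setting the derivative to zero: Σxᵢ(yᵢ − βxᵢ)/2 − β/2 = 0, so β = Σxᵢyᵢ / (Σxᵢ² + σ²/τ²).
Σxᵢyᵢ = 2·5 + 5·15 + 1·5 + 3·10 + 1·1 = 121; Σxᵢ² = 40; σ²/τ² = 1.
β̂_MAP = 121 / (40 + 1) = 121/41 ≈ 2.951.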